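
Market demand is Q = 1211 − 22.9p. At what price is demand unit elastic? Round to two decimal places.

26.44

For linear demand Q = a − bp, E = −bp/(a − bp). |E| = 1 ⇒ bp = a − bp ⇒ p = a/(2b).
p = 1211/(2·22.9) ≈ 26.44.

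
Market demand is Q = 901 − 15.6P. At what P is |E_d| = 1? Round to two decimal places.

For linear demand Q = a − bP, E = −bP/(a − bP). |E| = 1 ⇒ bP = a − bP ⇒ P = a/(2b).
P = 901/(2·15.6) ≈ 28.88.

28.88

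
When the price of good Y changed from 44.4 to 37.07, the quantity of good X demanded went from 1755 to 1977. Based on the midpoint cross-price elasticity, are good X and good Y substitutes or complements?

%ΔQ_x = (1977 − 1755)/[(1755+1977)/2] = 222/1866 ≈ 0.1190.
%ΔP_y = (37.07 − 44.4)/[(44.4+37.07)/2] ≈ -0.1799.
E_xy = 0.1190/-0.1799 ≈ -0.661.
E_xy < 0, so the goods are complements.

complements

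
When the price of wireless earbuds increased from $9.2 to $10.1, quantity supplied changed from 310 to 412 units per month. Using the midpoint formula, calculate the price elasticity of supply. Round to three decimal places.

%Δq = (412 − 310)/[(310 + 412)/2] = 102/361 ≈ 0.2825.
%ΔP = (10.1 − 9.2)/[(9.2 + 10.1)/2] = 0.9/9.65 ≈ 0.0933.
Arc elasticity E = %Δq/%ΔP ≈ 0.2825/0.0933 ≈ 3.030.
|E| > 1: supply is elastic over this range.

3.030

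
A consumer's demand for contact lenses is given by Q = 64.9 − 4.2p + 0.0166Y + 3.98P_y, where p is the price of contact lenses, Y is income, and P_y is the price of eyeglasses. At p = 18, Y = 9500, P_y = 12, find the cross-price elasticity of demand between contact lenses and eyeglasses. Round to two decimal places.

0.25

First evaluate Q: 64.9 − 4.2(18) + 0.0166(9500) + 3.98(12) = 64.9 − 75.6 + 157.7 + 47.76 = 194.76.
∂Q/∂P_y = +3.98, so E_xy = 3.98·(12/194.76) ≈ 0.25.
E_xy > 0: the goods are substitutes.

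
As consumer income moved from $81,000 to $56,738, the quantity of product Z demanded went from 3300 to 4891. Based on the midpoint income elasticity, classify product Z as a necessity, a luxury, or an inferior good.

%ΔQ = (4891 − 3300)/[(3300+4891)/2] = 1591/4095.5 ≈ 0.3885.
%ΔM = (56,738 − 81,000)/[(81,000+56,738)/2] = -24262/68869 ≈ -0.3523.
E_I = %ΔQ/%ΔM ≈ -1.103.
E_I < 0: inferior good.

inferior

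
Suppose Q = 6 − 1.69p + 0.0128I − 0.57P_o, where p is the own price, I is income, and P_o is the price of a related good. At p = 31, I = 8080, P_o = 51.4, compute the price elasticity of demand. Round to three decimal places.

At the given point, Q = 6 − 1.69(31) + 0.0128(8080) − 0.57(51.4) = 6 − 52.39 + 103.424 − 29.298 = 27.736.
∂Q/∂p = −1.69, so E_p = (−1.69)·(31/27.736) ≈ -1.889.
|E_p| > 1: demand is elastic.

-1.889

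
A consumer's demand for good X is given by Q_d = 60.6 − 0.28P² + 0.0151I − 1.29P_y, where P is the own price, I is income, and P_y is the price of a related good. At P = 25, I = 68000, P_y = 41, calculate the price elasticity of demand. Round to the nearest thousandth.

-0.407

Evaluating quantity at (P, I, P_y) gives Q_d = 60.6 − 0.28(25)² + 0.0151(68000) − 1.29(41) = 60.6 − 175 + 1026.8 − 52.89 = 859.51.
∂Q_d/∂P = −2·0.28·P = -14, so E_p = -14·(25/859.51) ≈ -0.407.
|E_p| < 1: demand is inelastic.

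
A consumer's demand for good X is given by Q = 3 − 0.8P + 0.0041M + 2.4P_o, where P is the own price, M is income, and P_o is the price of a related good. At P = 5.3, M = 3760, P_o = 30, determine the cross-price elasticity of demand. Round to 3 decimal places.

0.835

Substituting, Q = 3 − 0.8(5.3) + 0.0041(3760) + 2.4(30) = 3 − 4.24 + 15.416 + 72 = 86.176.
∂Q/∂P_o = +2.4, so E_xy = 2.4·(30/86.176) ≈ 0.835.
E_xy > 0: the goods are substitutes.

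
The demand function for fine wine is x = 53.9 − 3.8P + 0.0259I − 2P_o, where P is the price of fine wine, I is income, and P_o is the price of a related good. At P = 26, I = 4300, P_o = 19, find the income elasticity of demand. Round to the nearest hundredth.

Substituting, x = 53.9 − 3.8(26) + 0.0259(4300) − 2(19) = 53.9 − 98.8 + 111.37 − 38 = 28.47.
∂x/∂I = +0.0259, so E_I = 0.0259·(4300/28.47) ≈ 3.91.
E_I > 1: normal good (luxury).

3.91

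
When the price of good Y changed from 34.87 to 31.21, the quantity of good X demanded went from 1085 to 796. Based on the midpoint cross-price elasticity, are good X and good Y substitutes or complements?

%ΔQ_x = (796 − 1085)/[(1085+796)/2] = -289/940.5 ≈ -0.3073.
%ΔP_y = (31.21 − 34.87)/[(34.87+31.21)/2] ≈ -0.1108.
E_xy = -0.3073/-0.1108 ≈ 2.774.
E_xy > 0, so the goods are substitutes.

substitutes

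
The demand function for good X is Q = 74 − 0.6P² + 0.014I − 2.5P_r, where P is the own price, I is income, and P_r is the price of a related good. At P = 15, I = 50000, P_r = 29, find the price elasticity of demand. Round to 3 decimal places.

First evaluate Q: 74 − 0.6(15)² + 0.014(50000) − 2.5(29) = 74 − 135 + 700 − 72.5 = 566.5.
∂Q/∂P = −2·0.6·P = -18, so E_p = -18·(15/566.5) ≈ -0.477.
|E_p| < 1: demand is inelastic.

-0.477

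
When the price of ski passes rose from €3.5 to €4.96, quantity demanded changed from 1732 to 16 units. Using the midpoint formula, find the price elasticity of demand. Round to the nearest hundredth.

%Δq = (16 − 1732)/[(1732 + 16)/2] = -1716/874 ≈ -1.9634.
%ΔP = (4.96 − 3.5)/[(3.5 + 4.96)/2] = 1.46/4.23 ≈ 0.3452.
Arc elasticity E = %Δq/%ΔP ≈ -1.9634/0.3452 ≈ -5.69.
|E| > 1: demand is elastic over this range.

-5.69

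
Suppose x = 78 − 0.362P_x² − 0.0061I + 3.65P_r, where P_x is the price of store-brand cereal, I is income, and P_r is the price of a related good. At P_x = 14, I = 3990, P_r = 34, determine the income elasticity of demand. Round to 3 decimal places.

-0.228

Evaluating quantity at (P_x, I, P_r) gives x = 78 − 0.362(14)² − 0.0061(3990) + 3.65(34) = 78 − 70.952 − 24.339 + 124.1 = 106.809.
∂x/∂I = −0.0061, so E_I = -0.0061·(3990/106.809) ≈ -0.228.
E_I < 0: inferior good.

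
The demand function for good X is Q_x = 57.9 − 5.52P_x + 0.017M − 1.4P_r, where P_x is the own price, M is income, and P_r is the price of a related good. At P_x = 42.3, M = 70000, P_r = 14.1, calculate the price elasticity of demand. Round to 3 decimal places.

First evaluate Q_x: 57.9 − 5.52(42.3) + 0.017(70000) − 1.4(14.1) = 57.9 − 233.496 + 1190 − 19.74 = 994.664.
∂Q_x/∂P_x = −5.52, so E_p = (−5.52)·(42.3/994.664) ≈ -0.235.
|E_p| < 1: demand is inelastic.

-0.235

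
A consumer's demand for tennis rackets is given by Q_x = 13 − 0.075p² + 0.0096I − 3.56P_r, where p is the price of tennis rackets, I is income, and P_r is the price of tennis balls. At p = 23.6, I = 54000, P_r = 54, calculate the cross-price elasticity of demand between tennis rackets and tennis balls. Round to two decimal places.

Q_x = 13 − 0.075(23.6)² + 0.0096(54000) − 3.56(54) = 13 − 41.772 + 518.4 − 192.24 = 297.388.
∂Q_x/∂P_r = −3.56, so E_xy = -3.56·(54/297.388) ≈ -0.65.
E_xy < 0: the goods are complements.

-0.65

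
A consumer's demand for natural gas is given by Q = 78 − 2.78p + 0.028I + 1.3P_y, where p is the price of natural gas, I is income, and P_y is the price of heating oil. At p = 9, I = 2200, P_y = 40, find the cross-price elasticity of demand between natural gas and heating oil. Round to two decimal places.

0.31

First evaluate Q: 78 − 2.78(9) + 0.028(2200) + 1.3(40) = 78 − 25.02 + 61.6 + 52 = 166.58.
∂Q/∂P_y = +1.3, so E_xy = 1.3·(40/166.58) ≈ 0.31.
E_xy > 0: the goods are substitutes.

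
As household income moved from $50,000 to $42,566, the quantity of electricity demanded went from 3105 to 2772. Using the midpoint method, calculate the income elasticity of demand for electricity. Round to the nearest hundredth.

%ΔQ = (2772 − 3105)/[(3105+2772)/2] = -333/2938.5 ≈ -0.1133.
%ΔM = (42,566 − 50,000)/[(50,000+42,566)/2] = -7434/46283 ≈ -0.1606.
E_I = %ΔQ/%ΔM ≈ 0.71.
E_I ∈ (0,1): normal good (necessity).

0.71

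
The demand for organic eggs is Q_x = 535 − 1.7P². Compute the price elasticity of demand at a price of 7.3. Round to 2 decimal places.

-0.41

At P = 7.3, Q_x = 444.407.
dQ_x/dP = −2·1.7·P = −24.82.
Point elasticity E = (dQ_x/dP)·(P/Q_x) = -24.82 × 7.3/444.407 ≈ -0.41.
|E| < 1, so demand is inelastic at this price.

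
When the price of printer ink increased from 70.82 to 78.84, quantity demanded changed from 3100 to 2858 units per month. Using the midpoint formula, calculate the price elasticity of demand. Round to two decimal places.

-0.76

%Δq = (2858 − 3100)/[(3100 + 2858)/2] = -242/2979 ≈ -0.0812.
%ΔP = (78.84 − 70.82)/[(70.82 + 78.84)/2] = 8.02/74.83 ≈ 0.1072.
Arc elasticity E = %Δq/%ΔP ≈ -0.0812/0.1072 ≈ -0.76.
|E| < 1: demand is inelastic over this range.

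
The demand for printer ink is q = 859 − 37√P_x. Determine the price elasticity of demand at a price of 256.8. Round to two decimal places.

-1.11

At P_x = 256.8, q = 266.0757.
dq/dP_x = −37/(2√P_x) = −37/(2·16.025).
Point elasticity E = (dq/dP_x)·(P_x/q) = -1.1544 × 256.8/266.0757 ≈ -1.11.
|E| > 1, so demand is elastic at this price.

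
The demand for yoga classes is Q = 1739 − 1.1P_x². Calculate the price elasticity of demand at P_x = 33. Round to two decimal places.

At P_x = 33, Q = 541.1.
dQ/dP_x = −2·1.1·P_x = −72.6.
Point elasticity E = (dQ/dP_x)·(P_x/Q) = -72.6 × 33/541.1 ≈ -4.43.
|E| > 1, so demand is elastic at this price.

-4.43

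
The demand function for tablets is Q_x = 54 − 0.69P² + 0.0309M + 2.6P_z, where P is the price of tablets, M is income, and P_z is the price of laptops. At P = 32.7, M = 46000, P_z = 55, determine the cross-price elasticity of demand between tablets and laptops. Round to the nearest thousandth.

Substituting, Q_x = 54 − 0.69(32.7)² + 0.0309(46000) + 2.6(55) = 54 − 737.8101 + 1421.4 + 143 = 880.5899.
∂Q_x/∂P_z = +2.6, so E_xy = 2.6·(55/880.5899) ≈ 0.162.
E_xy > 0: the goods are substitutes.

0.162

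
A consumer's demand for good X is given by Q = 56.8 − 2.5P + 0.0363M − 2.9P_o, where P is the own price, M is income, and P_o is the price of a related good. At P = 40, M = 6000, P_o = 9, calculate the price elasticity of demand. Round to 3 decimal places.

-0.673

At the given point, Q = 56.8 − 2.5(40) + 0.0363(6000) − 2.9(9) = 56.8 − 100 + 217.8 − 26.1 = 148.5.
∂Q/∂P = −2.5, so E_p = (−2.5)·(40/148.5) ≈ -0.673.
|E_p| < 1: demand is inelastic.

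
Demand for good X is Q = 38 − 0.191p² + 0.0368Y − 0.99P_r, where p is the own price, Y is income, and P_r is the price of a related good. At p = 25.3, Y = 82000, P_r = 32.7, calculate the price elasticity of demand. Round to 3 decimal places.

-0.084

Substituting, Q = 38 − 0.191(25.3)² + 0.0368(82000) − 0.99(32.7) = 38 − 122.2572 + 3017.6 − 32.373 = 2900.9698.
∂Q/∂p = −2·0.191·p = -9.6646, so E_p = -9.6646·(25.3/2900.9698) ≈ -0.084.
|E_p| < 1: demand is inelastic.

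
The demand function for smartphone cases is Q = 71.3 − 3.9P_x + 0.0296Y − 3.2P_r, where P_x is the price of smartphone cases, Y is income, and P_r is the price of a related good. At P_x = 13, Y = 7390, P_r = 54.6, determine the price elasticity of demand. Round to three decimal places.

Substituting, Q = 71.3 − 3.9(13) + 0.0296(7390) − 3.2(54.6) = 71.3 − 50.7 + 218.744 − 174.72 = 64.624.
∂Q/∂P_x = −3.9, so E_p = (−3.9)·(13/64.624) ≈ -0.785.
|E_p| < 1: demand is inelastic.

-0.785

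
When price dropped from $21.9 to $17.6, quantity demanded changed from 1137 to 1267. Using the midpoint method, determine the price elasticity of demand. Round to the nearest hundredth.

%ΔQ = (1267 − 1137)/[(1137 + 1267)/2] = 130/1202 ≈ 0.1082.
%ΔP = (17.6 − 21.9)/[(21.9 + 17.6)/2] = -4.3/19.75 ≈ -0.2177.
Arc elasticity E = %ΔQ/%ΔP ≈ 0.1082/-0.2177 ≈ -0.50.
|E| < 1: demand is inelastic over this range.

-0.50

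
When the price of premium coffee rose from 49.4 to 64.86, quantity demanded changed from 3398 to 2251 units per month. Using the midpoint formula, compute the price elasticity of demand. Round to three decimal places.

%ΔQ = (2251 − 3398)/[(3398 + 2251)/2] = -1147/2824.5 ≈ -0.4061.
%Δp = (64.86 − 49.4)/[(49.4 + 64.86)/2] = 15.46/57.13 ≈ 0.2706.
Arc elasticity E = %ΔQ/%Δp ≈ -0.4061/0.2706 ≈ -1.501.
|E| > 1: demand is elastic over this range.

-1.501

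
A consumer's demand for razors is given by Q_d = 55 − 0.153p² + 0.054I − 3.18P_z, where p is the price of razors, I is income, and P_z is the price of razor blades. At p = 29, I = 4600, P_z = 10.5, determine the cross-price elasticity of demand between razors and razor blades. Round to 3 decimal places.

At the given point, Q_d = 55 − 0.153(29)² + 0.054(4600) − 3.18(10.5) = 55 − 128.673 + 248.4 − 33.39 = 141.337.
∂Q_d/∂P_z = −3.18, so E_xy = -3.18·(10.5/141.337) ≈ -0.236.
E_xy < 0: the goods are complements.

-0.236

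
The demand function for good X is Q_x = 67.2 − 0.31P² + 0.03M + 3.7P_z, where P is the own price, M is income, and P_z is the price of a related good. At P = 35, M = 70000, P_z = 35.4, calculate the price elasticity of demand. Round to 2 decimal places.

-0.40

Evaluating quantity at (P, M, P_z) gives Q_x = 67.2 − 0.31(35)² + 0.03(70000) + 3.7(35.4) = 67.2 − 379.75 + 2100 + 130.98 = 1918.43.
∂Q_x/∂P = −2·0.31·P = -21.7, so E_p = -21.7·(35/1918.43) ≈ -0.40.
|E_p| < 1: demand is inelastic.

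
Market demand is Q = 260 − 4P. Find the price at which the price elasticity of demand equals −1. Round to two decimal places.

For linear demand Q = a − bP, E = −bP/(a − bP). |E| = 1 ⇒ bP = a − bP ⇒ P = a/(2b).
P = 260/(2·4) = 32.50.

32.50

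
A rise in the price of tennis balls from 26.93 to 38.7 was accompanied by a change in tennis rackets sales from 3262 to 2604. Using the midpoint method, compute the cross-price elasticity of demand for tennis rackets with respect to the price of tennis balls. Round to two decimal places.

%ΔQ_x = (2604 − 3262)/[(3262+2604)/2] = -658/2933 ≈ -0.2243.
%ΔP_y = (38.7 − 26.93)/[(26.93+38.7)/2] ≈ 0.3587.
E_xy = -0.2243/0.3587 ≈ -0.63.
E_xy < 0, so tennis rackets and tennis balls are complements.

-0.63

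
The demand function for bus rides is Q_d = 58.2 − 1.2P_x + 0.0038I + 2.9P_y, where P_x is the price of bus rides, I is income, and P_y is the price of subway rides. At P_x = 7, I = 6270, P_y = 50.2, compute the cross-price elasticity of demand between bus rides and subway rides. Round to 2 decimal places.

0.66

First evaluate Q_d: 58.2 − 1.2(7) + 0.0038(6270) + 2.9(50.2) = 58.2 − 8.4 + 23.826 + 145.58 = 219.206.
∂Q_d/∂P_y = +2.9, so E_xy = 2.9·(50.2/219.206) ≈ 0.66.
E_xy > 0: the goods are substitutes.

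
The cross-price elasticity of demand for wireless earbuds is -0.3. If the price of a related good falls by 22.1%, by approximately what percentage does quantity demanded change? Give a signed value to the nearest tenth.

%ΔQ ≈ E × %ΔP_y = (-0.3) × (-22.1%) ≈ 6.6%.

6.6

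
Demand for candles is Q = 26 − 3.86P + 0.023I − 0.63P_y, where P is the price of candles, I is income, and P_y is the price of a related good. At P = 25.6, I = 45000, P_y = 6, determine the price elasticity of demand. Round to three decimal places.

First evaluate Q: 26 − 3.86(25.6) + 0.023(45000) − 0.63(6) = 26 − 98.816 + 1035 − 3.78 = 958.404.
∂Q/∂P = −3.86, so E_p = (−3.86)·(25.6/958.404) ≈ -0.103.
|E_p| < 1: demand is inelastic.

-0.103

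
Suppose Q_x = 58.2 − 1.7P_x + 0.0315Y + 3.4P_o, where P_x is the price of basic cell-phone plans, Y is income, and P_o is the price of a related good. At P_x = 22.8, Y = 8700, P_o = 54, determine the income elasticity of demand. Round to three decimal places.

0.574

First evaluate Q_x: 58.2 − 1.7(22.8) + 0.0315(8700) + 3.4(54) = 58.2 − 38.76 + 274.05 + 183.6 = 477.09.
∂Q_x/∂Y = +0.0315, so E_I = 0.0315·(8700/477.09) ≈ 0.574.
E_I ∈ (0,1): normal good (necessity).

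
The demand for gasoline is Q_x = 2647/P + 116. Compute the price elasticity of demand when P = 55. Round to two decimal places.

-0.29

At P = 55, Q_x = 164.1273.
dQ_x/dP = −2647/P² = −0.875.
Point elasticity E = (dQ_x/dP)·(P/Q_x) = -0.875 × 55/164.1273 ≈ -0.29.
|E| < 1, so demand is inelastic at this price.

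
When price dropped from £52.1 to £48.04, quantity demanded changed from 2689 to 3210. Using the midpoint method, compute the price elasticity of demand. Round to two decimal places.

%ΔQ = (3210 − 2689)/[(2689 + 3210)/2] = 521/2949.5 ≈ 0.1766.
%Δp = (48.04 − 52.1)/[(52.1 + 48.04)/2] = -4.06/50.07 ≈ -0.0811.
Arc elasticity E = %ΔQ/%Δp ≈ 0.1766/-0.0811 ≈ -2.18.
|E| > 1: demand is elastic over this range.

-2.18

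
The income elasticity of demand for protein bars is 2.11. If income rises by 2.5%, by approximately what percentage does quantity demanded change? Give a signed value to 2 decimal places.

%ΔQ ≈ E × %ΔI = (2.11) × (2.5%) ≈ 5.28%.

5.28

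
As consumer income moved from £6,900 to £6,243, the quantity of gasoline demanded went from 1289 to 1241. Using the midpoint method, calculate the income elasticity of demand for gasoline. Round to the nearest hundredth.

%ΔQ = (1241 − 1289)/[(1289+1241)/2] = -48/1265 ≈ -0.0379.
%ΔI = (6,243 − 6,900)/[(6,900+6,243)/2] = -657/6571.5 ≈ -0.1000.
E_I = %ΔQ/%ΔI ≈ 0.38.
E_I ∈ (0,1): normal good (necessity).

0.38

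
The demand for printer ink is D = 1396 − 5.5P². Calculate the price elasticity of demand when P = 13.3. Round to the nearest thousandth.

At P = 13.3, D = 423.105.
dD/dP = −2·5.5·P = −146.3.
Point elasticity E = (dD/dP)·(P/D) = -146.3 × 13.3/423.105 ≈ -4.599.
|E| > 1, so demand is elastic at this price.

-4.599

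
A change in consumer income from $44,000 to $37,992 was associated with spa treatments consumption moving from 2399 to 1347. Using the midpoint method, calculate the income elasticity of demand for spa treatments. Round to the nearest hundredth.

3.83

%ΔQ = (1347 − 2399)/[(2399+1347)/2] = -1052/1873 ≈ -0.5617.
%ΔI = (37,992 − 44,000)/[(44,000+37,992)/2] = -6008/40996 ≈ -0.1466.
E_I = %ΔQ/%ΔI ≈ 3.83.
E_I > 1: normal good (luxury).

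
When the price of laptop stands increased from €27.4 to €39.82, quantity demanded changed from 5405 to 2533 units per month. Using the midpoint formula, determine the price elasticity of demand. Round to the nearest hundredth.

-1.96

%Δq = (2533 − 5405)/[(5405 + 2533)/2] = -2872/3969 ≈ -0.7236.
%Δp = (39.82 − 27.4)/[(27.4 + 39.82)/2] = 12.42/33.61 ≈ 0.3695.
Arc elasticity E = %Δq/%Δp ≈ -0.7236/0.3695 ≈ -1.96.
|E| > 1: demand is elastic over this range.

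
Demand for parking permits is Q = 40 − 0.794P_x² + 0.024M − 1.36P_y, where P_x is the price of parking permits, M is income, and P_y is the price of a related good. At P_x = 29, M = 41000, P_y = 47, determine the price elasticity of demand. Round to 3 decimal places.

-4.569

First evaluate Q: 40 − 0.794(29)² + 0.024(41000) − 1.36(47) = 40 − 667.754 + 984 − 63.92 = 292.326.
∂Q/∂P_x = −2·0.794·P_x = -46.052, so E_p = -46.052·(29/292.326) ≈ -4.569.
|E_p| > 1: demand is elastic.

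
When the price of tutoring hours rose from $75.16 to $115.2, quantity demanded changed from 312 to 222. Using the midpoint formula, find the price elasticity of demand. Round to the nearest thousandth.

%Δq = (222 − 312)/[(312 + 222)/2] = -90/267 ≈ -0.3371.
%ΔP = (115.2 − 75.16)/[(75.16 + 115.2)/2] = 40.04/95.18 ≈ 0.4207.
Arc elasticity E = %Δq/%ΔP ≈ -0.3371/0.4207 ≈ -0.801.
|E| < 1: demand is inelastic over this range.

-0.801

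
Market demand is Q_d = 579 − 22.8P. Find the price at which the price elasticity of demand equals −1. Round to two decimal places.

12.70

For linear demand Q_d = a − bP, E = −bP/(a − bP). |E| = 1 ⇒ bP = a − bP ⇒ P = a/(2b).
P = 579/(2·22.8) ≈ 12.70.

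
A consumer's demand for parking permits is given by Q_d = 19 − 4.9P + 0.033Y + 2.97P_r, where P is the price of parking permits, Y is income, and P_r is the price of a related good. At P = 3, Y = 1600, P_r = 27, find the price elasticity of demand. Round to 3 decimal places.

Substituting, Q_d = 19 − 4.9(3) + 0.033(1600) + 2.97(27) = 19 − 14.7 + 52.8 + 80.19 = 137.29.
∂Q_d/∂P = −4.9, so E_p = (−4.9)·(3/137.29) ≈ -0.107.
|E_p| < 1: demand is inelastic.

-0.107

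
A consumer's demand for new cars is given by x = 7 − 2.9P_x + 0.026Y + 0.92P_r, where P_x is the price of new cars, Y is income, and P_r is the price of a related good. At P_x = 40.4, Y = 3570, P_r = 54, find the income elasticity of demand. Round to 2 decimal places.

2.87

At the given point, x = 7 − 2.9(40.4) + 0.026(3570) + 0.92(54) = 7 − 117.16 + 92.82 + 49.68 = 32.34.
∂x/∂Y = +0.026, so E_I = 0.026·(3570/32.34) ≈ 2.87.
E_I > 1: normal good (luxury).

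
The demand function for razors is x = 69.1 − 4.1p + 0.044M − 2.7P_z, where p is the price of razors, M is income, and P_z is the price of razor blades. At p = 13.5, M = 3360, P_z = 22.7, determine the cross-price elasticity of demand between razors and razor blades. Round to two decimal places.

-0.61

Evaluating quantity at (p, M, P_z) gives x = 69.1 − 4.1(13.5) + 0.044(3360) − 2.7(22.7) = 69.1 − 55.35 + 147.84 − 61.29 = 100.3.
∂x/∂P_z = −2.7, so E_xy = -2.7·(22.7/100.3) ≈ -0.61.
E_xy < 0: the goods are complements.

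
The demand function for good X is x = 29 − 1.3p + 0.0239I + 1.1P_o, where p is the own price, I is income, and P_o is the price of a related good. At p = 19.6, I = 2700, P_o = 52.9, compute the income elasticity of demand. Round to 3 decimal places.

0.511

Evaluating quantity at (p, I, P_o) gives x = 29 − 1.3(19.6) + 0.0239(2700) + 1.1(52.9) = 29 − 25.48 + 64.53 + 58.19 = 126.24.
∂x/∂I = +0.0239, so E_I = 0.0239·(2700/126.24) ≈ 0.511.
E_I ∈ (0,1): normal good (necessity).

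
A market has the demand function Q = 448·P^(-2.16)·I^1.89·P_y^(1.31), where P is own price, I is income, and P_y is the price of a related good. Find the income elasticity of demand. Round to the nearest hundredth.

1.89

For a Cobb–Douglas (constant-elasticity) form Q = A·I^α·…, the elasticity with respect to I equals the exponent α at every point.
Here the exponent on I is 1.89, so the income elasticity of demand is 1.89.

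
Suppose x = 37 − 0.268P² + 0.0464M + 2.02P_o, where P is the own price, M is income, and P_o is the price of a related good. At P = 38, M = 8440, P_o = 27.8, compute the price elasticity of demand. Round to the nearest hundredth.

Evaluating quantity at (P, M, P_o) gives x = 37 − 0.268(38)² + 0.0464(8440) + 2.02(27.8) = 37 − 386.992 + 391.616 + 56.156 = 97.78.
∂x/∂P = −2·0.268·P = -20.368, so E_p = -20.368·(38/97.78) ≈ -7.92.
|E_p| > 1: demand is elastic.

-7.92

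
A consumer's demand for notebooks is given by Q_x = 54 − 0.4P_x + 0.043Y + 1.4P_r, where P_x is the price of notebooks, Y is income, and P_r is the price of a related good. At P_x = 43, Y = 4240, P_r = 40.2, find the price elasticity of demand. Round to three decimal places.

-0.062

Substituting, Q_x = 54 − 0.4(43) + 0.043(4240) + 1.4(40.2) = 54 − 17.2 + 182.32 + 56.28 = 275.4.
∂Q_x/∂P_x = −0.4, so E_p = (−0.4)·(43/275.4) ≈ -0.062.
|E_p| < 1: demand is inelastic.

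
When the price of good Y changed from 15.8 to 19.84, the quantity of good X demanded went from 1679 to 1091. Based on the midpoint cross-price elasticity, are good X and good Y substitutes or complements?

%ΔQ_x = (1091 − 1679)/[(1679+1091)/2] = -588/1385 ≈ -0.4245.
%ΔP_y = (19.84 − 15.8)/[(15.8+19.84)/2] ≈ 0.2267.
E_xy = -0.4245/0.2267 ≈ -1.873.
E_xy < 0, so the goods are complements.

complements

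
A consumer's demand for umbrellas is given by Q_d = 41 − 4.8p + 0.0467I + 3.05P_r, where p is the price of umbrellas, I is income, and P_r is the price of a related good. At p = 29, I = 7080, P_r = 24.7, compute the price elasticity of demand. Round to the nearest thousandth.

Substituting, Q_d = 41 − 4.8(29) + 0.0467(7080) + 3.05(24.7) = 41 − 139.2 + 330.636 + 75.335 = 307.771.
∂Q_d/∂p = −4.8, so E_p = (−4.8)·(29/307.771) ≈ -0.452.
|E_p| < 1: demand is inelastic.

-0.452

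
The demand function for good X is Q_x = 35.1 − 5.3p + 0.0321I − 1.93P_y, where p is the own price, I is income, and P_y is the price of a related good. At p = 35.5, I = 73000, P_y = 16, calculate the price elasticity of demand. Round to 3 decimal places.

First evaluate Q_x: 35.1 − 5.3(35.5) + 0.0321(73000) − 1.93(16) = 35.1 − 188.15 + 2343.3 − 30.88 = 2159.37.
∂Q_x/∂p = −5.3, so E_p = (−5.3)·(35.5/2159.37) ≈ -0.087.
|E_p| < 1: demand is inelastic.

-0.087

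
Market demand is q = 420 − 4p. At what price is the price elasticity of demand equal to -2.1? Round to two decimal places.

71.13

Set −bp/(a − bp) = −2.1 ⇒ bp = 2.1(a − bp) ⇒ bp(1+2.1) = 2.1·a.
p = 2.1·420/(4·3.1) ≈ 71.13.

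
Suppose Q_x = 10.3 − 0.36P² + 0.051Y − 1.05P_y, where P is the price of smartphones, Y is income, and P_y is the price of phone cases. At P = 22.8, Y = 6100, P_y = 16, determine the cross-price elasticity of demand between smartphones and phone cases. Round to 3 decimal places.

First evaluate Q_x: 10.3 − 0.36(22.8)² + 0.051(6100) − 1.05(16) = 10.3 − 187.1424 + 311.1 − 16.8 = 117.4576.
∂Q_x/∂P_y = −1.05, so E_xy = -1.05·(16/117.4576) ≈ -0.143.
E_xy < 0: the goods are complements.

-0.143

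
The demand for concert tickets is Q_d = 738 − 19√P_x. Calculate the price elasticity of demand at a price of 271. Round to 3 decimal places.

At P_x = 271, Q_d = 425.2205.
dQ_d/dP_x = −19/(2√P_x) = −19/(2·16.4621).
Point elasticity E = (dQ_d/dP_x)·(P_x/Q_d) = -0.5771 × 271/425.2205 ≈ -0.368.
|E| < 1, so demand is inelastic at this price.

-0.368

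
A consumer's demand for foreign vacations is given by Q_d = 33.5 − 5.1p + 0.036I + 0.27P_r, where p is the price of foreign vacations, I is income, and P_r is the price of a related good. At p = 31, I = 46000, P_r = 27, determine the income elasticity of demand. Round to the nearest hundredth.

Evaluating quantity at (p, I, P_r) gives Q_d = 33.5 − 5.1(31) + 0.036(46000) + 0.27(27) = 33.5 − 158.1 + 1656 + 7.29 = 1538.69.
∂Q_d/∂I = +0.036, so E_I = 0.036·(46000/1538.69) ≈ 1.08.
E_I > 1: normal good (luxury).

1.08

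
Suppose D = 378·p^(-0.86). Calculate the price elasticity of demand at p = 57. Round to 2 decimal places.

-0.86

For a Cobb–Douglas (constant-elasticity) form D = A·p^α·…, the elasticity with respect to p equals the exponent α at every point.
Here the exponent on p is -0.86, so the price elasticity of demand is -0.86.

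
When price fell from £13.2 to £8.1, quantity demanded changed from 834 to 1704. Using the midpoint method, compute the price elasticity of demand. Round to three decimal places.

%ΔQ = (1704 − 834)/[(834 + 1704)/2] = 870/1269 ≈ 0.6856.
%Δp = (8.1 − 13.2)/[(13.2 + 8.1)/2] = -5.1/10.65 ≈ -0.4789.
Arc elasticity E = %ΔQ/%Δp ≈ 0.6856/-0.4789 ≈ -1.432.
|E| > 1: demand is elastic over this range.

-1.432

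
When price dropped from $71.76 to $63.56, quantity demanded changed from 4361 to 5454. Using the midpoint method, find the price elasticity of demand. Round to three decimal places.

%ΔQ = (5454 − 4361)/[(4361 + 5454)/2] = 1093/4907.5 ≈ 0.2227.
%Δp = (63.56 − 71.76)/[(71.76 + 63.56)/2] = -8.2/67.66 ≈ -0.1212.
Arc elasticity E = %ΔQ/%Δp ≈ 0.2227/-0.1212 ≈ -1.838.
|E| > 1: demand is elastic over this range.

-1.838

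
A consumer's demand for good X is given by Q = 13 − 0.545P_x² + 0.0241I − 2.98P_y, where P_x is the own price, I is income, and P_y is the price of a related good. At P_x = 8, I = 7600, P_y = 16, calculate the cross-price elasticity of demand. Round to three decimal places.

-0.420

Q = 13 − 0.545(8)² + 0.0241(7600) − 2.98(16) = 13 − 34.88 + 183.16 − 47.68 = 113.6.
∂Q/∂P_y = −2.98, so E_xy = -2.98·(16/113.6) ≈ -0.420.
E_xy < 0: the goods are complements.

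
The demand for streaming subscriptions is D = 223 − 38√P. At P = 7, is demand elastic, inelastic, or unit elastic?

inelastic

At P = 7, D = 122.4615.
dD/dP = −38/(2√P) = −38/(2·2.6458).
Point elasticity E = (dD/dP)·(P/D) = -7.1813 × 7/122.4615 ≈ -0.410.
|E| ≈ 0.410 < 1, so demand is inelastic.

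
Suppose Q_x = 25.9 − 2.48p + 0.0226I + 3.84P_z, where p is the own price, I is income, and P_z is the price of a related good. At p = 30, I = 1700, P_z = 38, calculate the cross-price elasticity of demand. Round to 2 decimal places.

1.07

Substituting, Q_x = 25.9 − 2.48(30) + 0.0226(1700) + 3.84(38) = 25.9 − 74.4 + 38.42 + 145.92 = 135.84.
∂Q_x/∂P_z = +3.84, so E_xy = 3.84·(38/135.84) ≈ 1.07.
E_xy > 0: the goods are substitutes.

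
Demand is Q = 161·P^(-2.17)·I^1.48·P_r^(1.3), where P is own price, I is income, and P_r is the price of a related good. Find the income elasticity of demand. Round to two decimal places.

1.48

For a Cobb–Douglas (constant-elasticity) form Q = A·I^α·…, the elasticity with respect to I equals the exponent α at every point.
Here the exponent on I is 1.48, so the income elasticity of demand is 1.48.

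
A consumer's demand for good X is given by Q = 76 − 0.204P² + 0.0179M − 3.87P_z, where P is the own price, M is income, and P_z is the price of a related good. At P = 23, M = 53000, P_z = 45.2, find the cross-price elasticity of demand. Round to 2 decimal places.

-0.24

Substituting, Q = 76 − 0.204(23)² + 0.0179(53000) − 3.87(45.2) = 76 − 107.916 + 948.7 − 174.924 = 741.86.
∂Q/∂P_z = −3.87, so E_xy = -3.87·(45.2/741.86) ≈ -0.24.
E_xy < 0: the goods are complements.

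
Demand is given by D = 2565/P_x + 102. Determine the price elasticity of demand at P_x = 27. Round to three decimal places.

-0.482

At P_x = 27, D = 197.
dD/dP_x = −2565/P_x² = −3.5185.
Point elasticity E = (dD/dP_x)·(P_x/D) = -3.5185 × 27/197 ≈ -0.482.
|E| < 1, so demand is inelastic at this price.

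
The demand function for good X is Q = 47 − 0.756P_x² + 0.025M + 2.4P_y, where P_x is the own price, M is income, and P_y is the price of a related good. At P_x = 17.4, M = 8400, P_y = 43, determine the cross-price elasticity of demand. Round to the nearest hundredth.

Q = 47 − 0.756(17.4)² + 0.025(8400) + 2.4(43) = 47 − 228.8866 + 210 + 103.2 = 131.3134.
∂Q/∂P_y = +2.4, so E_xy = 2.4·(43/131.3134) ≈ 0.79.
E_xy > 0: the goods are substitutes.

0.79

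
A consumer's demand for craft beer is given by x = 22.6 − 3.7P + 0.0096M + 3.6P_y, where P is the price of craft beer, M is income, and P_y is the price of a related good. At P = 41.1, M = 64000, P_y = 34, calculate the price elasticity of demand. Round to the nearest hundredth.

-0.25

At the given point, x = 22.6 − 3.7(41.1) + 0.0096(64000) + 3.6(34) = 22.6 − 152.07 + 614.4 + 122.4 = 607.33.
∂x/∂P = −3.7, so E_p = (−3.7)·(41.1/607.33) ≈ -0.25.
|E_p| < 1: demand is inelastic.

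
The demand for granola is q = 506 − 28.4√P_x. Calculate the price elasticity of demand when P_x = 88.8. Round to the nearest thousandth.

At P_x = 88.8, q = 238.3761.
dq/dP_x = −28.4/(2√P_x) = −28.4/(2·9.4234).
Point elasticity E = (dq/dP_x)·(P_x/q) = -1.5069 × 88.8/238.3761 ≈ -0.561.
|E| < 1, so demand is inelastic at this price.

-0.561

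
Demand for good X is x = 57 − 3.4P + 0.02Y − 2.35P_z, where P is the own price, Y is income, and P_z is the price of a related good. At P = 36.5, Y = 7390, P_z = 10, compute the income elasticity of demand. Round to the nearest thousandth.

2.584

x = 57 − 3.4(36.5) + 0.02(7390) − 2.35(10) = 57 − 124.1 + 147.8 − 23.5 = 57.2.
∂x/∂Y = +0.02, so E_I = 0.02·(7390/57.2) ≈ 2.584.
E_I > 1: normal good (luxury).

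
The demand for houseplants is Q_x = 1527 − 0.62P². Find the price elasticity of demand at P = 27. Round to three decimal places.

-0.841

At P = 27, Q_x = 1075.02.
dQ_x/dP = −2·0.62·P = −33.48.
Point elasticity E = (dQ_x/dP)·(P/Q_x) = -33.48 × 27/1075.02 ≈ -0.841.
|E| < 1, so demand is inelastic at this price.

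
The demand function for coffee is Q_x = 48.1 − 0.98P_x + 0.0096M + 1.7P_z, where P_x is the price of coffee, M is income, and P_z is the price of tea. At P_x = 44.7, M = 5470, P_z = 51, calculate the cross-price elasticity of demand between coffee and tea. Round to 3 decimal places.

0.604

Evaluating quantity at (P_x, M, P_z) gives Q_x = 48.1 − 0.98(44.7) + 0.0096(5470) + 1.7(51) = 48.1 − 43.806 + 52.512 + 86.7 = 143.506.
∂Q_x/∂P_z = +1.7, so E_xy = 1.7·(51/143.506) ≈ 0.604.
E_xy > 0: the goods are substitutes.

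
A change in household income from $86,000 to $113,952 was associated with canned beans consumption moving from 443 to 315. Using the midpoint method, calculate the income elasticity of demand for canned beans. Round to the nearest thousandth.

-1.208

%ΔQ = (315 − 443)/[(443+315)/2] = -128/379 ≈ -0.3377.
%ΔM = (113,952 − 86,000)/[(86,000+113,952)/2] = 27952/99976 ≈ 0.2796.
E_I = %ΔQ/%ΔM ≈ -1.208.
E_I < 0: inferior good.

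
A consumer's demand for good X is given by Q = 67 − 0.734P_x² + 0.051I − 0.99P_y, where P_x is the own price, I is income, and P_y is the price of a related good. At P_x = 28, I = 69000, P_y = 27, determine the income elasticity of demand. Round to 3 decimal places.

1.179

First evaluate Q: 67 − 0.734(28)² + 0.051(69000) − 0.99(27) = 67 − 575.456 + 3519 − 26.73 = 2983.814.
∂Q/∂I = +0.051, so E_I = 0.051·(69000/2983.814) ≈ 1.179.
E_I > 1: normal good (luxury).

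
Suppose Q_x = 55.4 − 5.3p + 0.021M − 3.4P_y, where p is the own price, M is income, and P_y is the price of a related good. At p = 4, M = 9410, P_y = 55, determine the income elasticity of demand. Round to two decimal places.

4.41

First evaluate Q_x: 55.4 − 5.3(4) + 0.021(9410) − 3.4(55) = 55.4 − 21.2 + 197.61 − 187 = 44.81.
∂Q_x/∂M = +0.021, so E_I = 0.021·(9410/44.81) ≈ 4.41.
E_I > 1: normal good (luxury).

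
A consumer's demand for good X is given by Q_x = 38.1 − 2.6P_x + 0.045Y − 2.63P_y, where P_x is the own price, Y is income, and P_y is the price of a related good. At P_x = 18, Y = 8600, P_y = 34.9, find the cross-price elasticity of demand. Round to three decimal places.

Q_x = 38.1 − 2.6(18) + 0.045(8600) − 2.63(34.9) = 38.1 − 46.8 + 387 − 91.787 = 286.513.
∂Q_x/∂P_y = −2.63, so E_xy = -2.63·(34.9/286.513) ≈ -0.320.
E_xy < 0: the goods are complements.

-0.320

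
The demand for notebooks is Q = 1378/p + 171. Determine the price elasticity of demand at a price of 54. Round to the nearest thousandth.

At p = 54, Q = 196.5185.
dQ/dp = −1378/p² = −0.4726.
Point elasticity E = (dQ/dp)·(p/Q) = -0.4726 × 54/196.5185 ≈ -0.130.
|E| < 1, so demand is inelastic at this price.

-0.130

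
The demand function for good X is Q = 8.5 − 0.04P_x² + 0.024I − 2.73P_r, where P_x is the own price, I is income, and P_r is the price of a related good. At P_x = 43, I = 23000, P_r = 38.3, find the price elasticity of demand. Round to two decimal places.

-0.39

Evaluating quantity at (P_x, I, P_r) gives Q = 8.5 − 0.04(43)² + 0.024(23000) − 2.73(38.3) = 8.5 − 73.96 + 552 − 104.559 = 381.981.
∂Q/∂P_x = −2·0.04·P_x = -3.44, so E_p = -3.44·(43/381.981) ≈ -0.39.
|E_p| < 1: demand is inelastic.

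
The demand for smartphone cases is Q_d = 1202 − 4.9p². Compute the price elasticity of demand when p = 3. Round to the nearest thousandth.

-0.076

At p = 3, Q_d = 1157.9.
dQ_d/dp = −2·4.9·p = −29.4.
Point elasticity E = (dQ_d/dp)·(p/Q_d) = -29.4 × 3/1157.9 ≈ -0.076.
|E| < 1, so demand is inelastic at this price.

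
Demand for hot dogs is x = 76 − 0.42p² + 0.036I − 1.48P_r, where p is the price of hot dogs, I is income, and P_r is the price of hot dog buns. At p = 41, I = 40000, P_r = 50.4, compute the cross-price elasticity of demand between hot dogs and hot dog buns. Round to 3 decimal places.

-0.101

First evaluate x: 76 − 0.42(41)² + 0.036(40000) − 1.48(50.4) = 76 − 706.02 + 1440 − 74.592 = 735.388.
∂x/∂P_r = −1.48, so E_xy = -1.48·(50.4/735.388) ≈ -0.101.
E_xy < 0: the goods are complements.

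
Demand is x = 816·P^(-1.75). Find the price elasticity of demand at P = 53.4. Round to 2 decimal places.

-1.75

For a Cobb–Douglas (constant-elasticity) form x = A·P^α·…, the elasticity with respect to P equals the exponent α at every point.
Here the exponent on P is -1.75, so the price elasticity of demand is -1.75.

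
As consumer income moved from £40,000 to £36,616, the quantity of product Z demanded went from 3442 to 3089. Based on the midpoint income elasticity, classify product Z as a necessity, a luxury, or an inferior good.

%ΔQ = (3089 − 3442)/[(3442+3089)/2] = -353/3265.5 ≈ -0.1081.
%ΔI = (36,616 − 40,000)/[(40,000+36,616)/2] = -3384/38308 ≈ -0.0883.
E_I = %ΔQ/%ΔI ≈ 1.224.
E_I > 1: normal good (luxury).

luxury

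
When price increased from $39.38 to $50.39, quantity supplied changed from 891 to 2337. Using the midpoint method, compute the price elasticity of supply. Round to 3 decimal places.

3.652

%ΔQ = (2337 − 891)/[(891 + 2337)/2] = 1446/1614 ≈ 0.8959.
%ΔP = (50.39 − 39.38)/[(39.38 + 50.39)/2] = 11.01/44.885 ≈ 0.2453.
Arc elasticity E = %ΔQ/%ΔP ≈ 0.8959/0.2453 ≈ 3.652.
|E| > 1: supply is elastic over this range.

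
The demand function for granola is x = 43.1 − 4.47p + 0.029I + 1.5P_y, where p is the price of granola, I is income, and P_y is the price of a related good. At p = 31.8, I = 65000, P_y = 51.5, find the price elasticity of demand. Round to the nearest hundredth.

At the given point, x = 43.1 − 4.47(31.8) + 0.029(65000) + 1.5(51.5) = 43.1 − 142.146 + 1885 + 77.25 = 1863.204.
∂x/∂p = −4.47, so E_p = (−4.47)·(31.8/1863.204) ≈ -0.08.
|E_p| < 1: demand is inelastic.

-0.08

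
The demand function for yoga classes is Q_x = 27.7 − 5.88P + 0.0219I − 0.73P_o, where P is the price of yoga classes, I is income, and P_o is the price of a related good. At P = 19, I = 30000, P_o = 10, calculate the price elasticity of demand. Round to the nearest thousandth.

At the given point, Q_x = 27.7 − 5.88(19) + 0.0219(30000) − 0.73(10) = 27.7 − 111.72 + 657 − 7.3 = 565.68.
∂Q_x/∂P = −5.88, so E_p = (−5.88)·(19/565.68) ≈ -0.197.
|E_p| < 1: demand is inelastic.

-0.197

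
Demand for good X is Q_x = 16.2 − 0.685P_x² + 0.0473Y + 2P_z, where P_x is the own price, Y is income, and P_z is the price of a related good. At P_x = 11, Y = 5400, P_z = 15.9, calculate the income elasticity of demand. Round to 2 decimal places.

Evaluating quantity at (P_x, Y, P_z) gives Q_x = 16.2 − 0.685(11)² + 0.0473(5400) + 2(15.9) = 16.2 − 82.885 + 255.42 + 31.8 = 220.535.
∂Q_x/∂Y = +0.0473, so E_I = 0.0473·(5400/220.535) ≈ 1.16.
E_I > 1: normal good (luxury).

1.16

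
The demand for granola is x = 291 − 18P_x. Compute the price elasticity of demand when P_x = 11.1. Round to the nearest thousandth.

At P_x = 11.1, x = 91.2.
dx/dP_x = −18.
Point elasticity E = (dx/dP_x)·(P_x/x) = -18 × 11.1/91.2 ≈ -2.191.
|E| > 1, so demand is elastic at this price.

-2.191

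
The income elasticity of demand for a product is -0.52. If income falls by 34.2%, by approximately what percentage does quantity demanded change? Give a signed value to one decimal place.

17.8

%ΔQ ≈ E × %ΔI = (-0.52) × (-34.2%) ≈ 17.8%.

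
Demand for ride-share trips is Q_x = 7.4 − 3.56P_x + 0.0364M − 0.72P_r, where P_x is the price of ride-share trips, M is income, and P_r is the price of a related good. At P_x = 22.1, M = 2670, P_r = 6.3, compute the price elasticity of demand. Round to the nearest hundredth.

At the given point, Q_x = 7.4 − 3.56(22.1) + 0.0364(2670) − 0.72(6.3) = 7.4 − 78.676 + 97.188 − 4.536 = 21.376.
∂Q_x/∂P_x = −3.56, so E_p = (−3.56)·(22.1/21.376) ≈ -3.68.
|E_p| > 1: demand is elastic.

-3.68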